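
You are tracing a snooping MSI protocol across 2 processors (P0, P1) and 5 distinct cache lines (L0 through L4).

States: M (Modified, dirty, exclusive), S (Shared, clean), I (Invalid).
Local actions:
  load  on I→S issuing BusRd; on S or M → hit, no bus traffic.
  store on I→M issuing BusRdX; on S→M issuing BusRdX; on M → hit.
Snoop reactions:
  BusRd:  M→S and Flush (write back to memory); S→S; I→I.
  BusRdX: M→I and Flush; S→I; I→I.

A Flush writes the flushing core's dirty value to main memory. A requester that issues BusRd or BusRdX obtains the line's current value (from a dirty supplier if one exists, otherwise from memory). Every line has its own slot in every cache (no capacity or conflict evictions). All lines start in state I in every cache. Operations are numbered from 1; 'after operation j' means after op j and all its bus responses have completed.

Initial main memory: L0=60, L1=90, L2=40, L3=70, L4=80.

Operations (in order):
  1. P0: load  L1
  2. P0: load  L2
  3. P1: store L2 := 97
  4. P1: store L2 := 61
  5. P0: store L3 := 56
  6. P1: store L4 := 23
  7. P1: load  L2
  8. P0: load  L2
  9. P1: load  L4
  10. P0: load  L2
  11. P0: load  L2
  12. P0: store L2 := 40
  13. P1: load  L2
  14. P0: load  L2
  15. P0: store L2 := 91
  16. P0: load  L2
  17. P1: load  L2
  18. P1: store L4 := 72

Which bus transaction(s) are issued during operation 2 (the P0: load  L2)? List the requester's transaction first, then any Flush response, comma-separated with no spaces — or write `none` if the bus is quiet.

bus = BusRd

1. P0: load  L1  bus=[BusRd]  L1: P0=S P1=I  mem[L1]=90
2. P0: load  L2  bus=[BusRd]  L2: P0=S P1=I  mem[L2]=40
3. P1: store L2 := 97  bus=[BusRdX]  L2: P0=I P1=M  mem[L2]=40
4. P1: store L2 := 61  bus=[-]  L2: P0=I P1=M  mem[L2]=40
5. P0: store L3 := 56  bus=[BusRdX]  L3: P0=M P1=I  mem[L3]=70
6. P1: store L4 := 23  bus=[BusRdX]  L4: P0=I P1=M  mem[L4]=80
7. P1: load  L2  bus=[-]  L2: P0=I P1=M  mem[L2]=40
8. P0: load  L2  bus=[BusRd,Flush]  L2: P0=S P1=S  mem[L2]=61
9. P1: load  L4  bus=[-]  L4: P0=I P1=M  mem[L4]=80
10. P0: load  L2  bus=[-]  L2: P0=S P1=S  mem[L2]=61
11. P0: load  L2  bus=[-]  L2: P0=S P1=S  mem[L2]=61
12. P0: store L2 := 40  bus=[BusRdX]  L2: P0=M P1=I  mem[L2]=61
13. P1: load  L2  bus=[BusRd,Flush]  L2: P0=S P1=S  mem[L2]=40
14. P0: load  L2  bus=[-]  L2: P0=S P1=S  mem[L2]=40
15. P0: store L2 := 91  bus=[BusRdX]  L2: P0=M P1=I  mem[L2]=40
16. P0: load  L2  bus=[-]  L2: P0=M P1=I  mem[L2]=40
17. P1: load  L2  bus=[BusRd,Flush]  L2: P0=S P1=S  mem[L2]=91
18. P1: store L4 := 72  bus=[-]  L4: P0=I P1=M  mem[L4]=80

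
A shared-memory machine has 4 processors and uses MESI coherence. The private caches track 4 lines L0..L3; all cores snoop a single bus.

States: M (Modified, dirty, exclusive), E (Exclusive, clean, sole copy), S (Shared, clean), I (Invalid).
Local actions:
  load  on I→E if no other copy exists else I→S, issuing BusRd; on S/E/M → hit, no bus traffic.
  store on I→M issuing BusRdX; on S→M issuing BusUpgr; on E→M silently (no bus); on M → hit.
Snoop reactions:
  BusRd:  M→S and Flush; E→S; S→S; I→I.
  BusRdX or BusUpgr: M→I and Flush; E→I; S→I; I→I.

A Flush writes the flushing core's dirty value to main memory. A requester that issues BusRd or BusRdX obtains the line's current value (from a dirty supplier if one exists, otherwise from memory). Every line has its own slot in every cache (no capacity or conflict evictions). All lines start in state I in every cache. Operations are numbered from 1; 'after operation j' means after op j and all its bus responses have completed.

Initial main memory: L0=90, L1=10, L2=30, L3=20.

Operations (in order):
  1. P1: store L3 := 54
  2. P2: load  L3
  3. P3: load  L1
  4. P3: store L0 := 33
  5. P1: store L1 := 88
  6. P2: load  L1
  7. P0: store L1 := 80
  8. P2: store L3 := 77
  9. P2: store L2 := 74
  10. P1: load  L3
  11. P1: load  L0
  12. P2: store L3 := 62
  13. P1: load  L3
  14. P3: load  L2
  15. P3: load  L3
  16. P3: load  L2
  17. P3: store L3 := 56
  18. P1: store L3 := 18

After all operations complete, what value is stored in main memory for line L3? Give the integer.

memory[L3] = 56

step 1: P1: store L3 := 54  ⟶  IMII  (L3)  txn=BusRdX  M[L3]=20
step 2: P2: load  L3  ⟶  ISSI  (L3)  txn=BusRd+Flush  M[L3]=54
step 3: P3: load  L1  ⟶  IIIE  (L1)  txn=BusRd  M[L1]=10
step 4: P3: store L0 := 33  ⟶  IIIM  (L0)  txn=BusRdX  M[L0]=90
step 5: P1: store L1 := 88  ⟶  IMII  (L1)  txn=BusRdX  M[L1]=10
step 6: P2: load  L1  ⟶  ISSI  (L1)  txn=BusRd+Flush  M[L1]=88
step 7: P0: store L1 := 80  ⟶  MIII  (L1)  txn=BusRdX  M[L1]=88
step 8: P2: store L3 := 77  ⟶  IIMI  (L3)  txn=BusUpgr  M[L3]=54
step 9: P2: store L2 := 74  ⟶  IIMI  (L2)  txn=BusRdX  M[L2]=30
step 10: P1: load  L3  ⟶  ISSI  (L3)  txn=BusRd+Flush  M[L3]=77
step 11: P1: load  L0  ⟶  ISIS  (L0)  txn=BusRd+Flush  M[L0]=33
step 12: P2: store L3 := 62  ⟶  IIMI  (L3)  txn=BusUpgr  M[L3]=77
step 13: P1: load  L3  ⟶  ISSI  (L3)  txn=BusRd+Flush  M[L3]=62
step 14: P3: load  L2  ⟶  IISS  (L2)  txn=BusRd+Flush  M[L2]=74
step 15: P3: load  L3  ⟶  ISSS  (L3)  txn=BusRd  M[L3]=62
step 16: P3: load  L2  ⟶  IISS  (L2)  txn=∅  M[L2]=74
step 17: P3: store L3 := 56  ⟶  IIIM  (L3)  txn=BusUpgr  M[L3]=62
step 18: P1: store L3 := 18  ⟶  IMII  (L3)  txn=BusRdX+Flush  M[L3]=56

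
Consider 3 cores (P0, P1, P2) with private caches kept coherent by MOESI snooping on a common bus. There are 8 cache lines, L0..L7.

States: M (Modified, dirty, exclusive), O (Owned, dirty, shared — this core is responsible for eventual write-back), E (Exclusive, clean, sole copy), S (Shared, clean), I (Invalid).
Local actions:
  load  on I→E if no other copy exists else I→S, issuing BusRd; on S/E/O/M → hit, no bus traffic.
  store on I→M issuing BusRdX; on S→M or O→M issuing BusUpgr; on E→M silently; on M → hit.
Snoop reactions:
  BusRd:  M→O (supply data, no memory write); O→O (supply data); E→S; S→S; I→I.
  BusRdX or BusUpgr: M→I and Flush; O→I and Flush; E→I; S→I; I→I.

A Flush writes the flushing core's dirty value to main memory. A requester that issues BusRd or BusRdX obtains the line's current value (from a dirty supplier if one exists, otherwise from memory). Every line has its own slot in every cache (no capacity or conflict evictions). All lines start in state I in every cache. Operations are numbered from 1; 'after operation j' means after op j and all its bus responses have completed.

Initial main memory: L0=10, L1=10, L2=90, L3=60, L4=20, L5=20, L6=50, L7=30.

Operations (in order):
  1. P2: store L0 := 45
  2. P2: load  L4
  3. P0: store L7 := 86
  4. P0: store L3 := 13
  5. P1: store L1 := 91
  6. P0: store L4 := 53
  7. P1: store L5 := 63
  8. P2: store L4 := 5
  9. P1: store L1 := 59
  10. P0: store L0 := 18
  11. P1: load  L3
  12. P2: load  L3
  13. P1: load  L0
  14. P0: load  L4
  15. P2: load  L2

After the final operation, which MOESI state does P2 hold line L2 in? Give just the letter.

state = E

[1] P2: store L0 := 45 | P0:I, P1:I, P2:M(45) | bus: BusRdX
[2] P2: load  L4 | P0:I, P1:I, P2:E(20) | bus: BusRd
[3] P0: store L7 := 86 | P0:M(86), P1:I, P2:I | bus: BusRdX
[4] P0: store L3 := 13 | P0:M(13), P1:I, P2:I | bus: BusRdX
[5] P1: store L1 := 91 | P0:I, P1:M(91), P2:I | bus: BusRdX
[6] P0: store L4 := 53 | P0:M(53), P1:I, P2:I | bus: BusRdX
[7] P1: store L5 := 63 | P0:I, P1:M(63), P2:I | bus: BusRdX
[8] P2: store L4 := 5 | P0:I, P1:I, P2:M(5) | bus: BusRdX,Flush
[9] P1: store L1 := 59 | P0:I, P1:M(59), P2:I | bus: none
[10] P0: store L0 := 18 | P0:M(18), P1:I, P2:I | bus: BusRdX,Flush
[11] P1: load  L3 | P0:O(13), P1:S(13), P2:I | bus: BusRd
[12] P2: load  L3 | P0:O(13), P1:S(13), P2:S(13) | bus: BusRd
[13] P1: load  L0 | P0:O(18), P1:S(18), P2:I | bus: BusRd
[14] P0: load  L4 | P0:S(5), P1:I, P2:O(5) | bus: BusRd
[15] P2: load  L2 | P0:I, P1:I, P2:E(90) | bus: BusRd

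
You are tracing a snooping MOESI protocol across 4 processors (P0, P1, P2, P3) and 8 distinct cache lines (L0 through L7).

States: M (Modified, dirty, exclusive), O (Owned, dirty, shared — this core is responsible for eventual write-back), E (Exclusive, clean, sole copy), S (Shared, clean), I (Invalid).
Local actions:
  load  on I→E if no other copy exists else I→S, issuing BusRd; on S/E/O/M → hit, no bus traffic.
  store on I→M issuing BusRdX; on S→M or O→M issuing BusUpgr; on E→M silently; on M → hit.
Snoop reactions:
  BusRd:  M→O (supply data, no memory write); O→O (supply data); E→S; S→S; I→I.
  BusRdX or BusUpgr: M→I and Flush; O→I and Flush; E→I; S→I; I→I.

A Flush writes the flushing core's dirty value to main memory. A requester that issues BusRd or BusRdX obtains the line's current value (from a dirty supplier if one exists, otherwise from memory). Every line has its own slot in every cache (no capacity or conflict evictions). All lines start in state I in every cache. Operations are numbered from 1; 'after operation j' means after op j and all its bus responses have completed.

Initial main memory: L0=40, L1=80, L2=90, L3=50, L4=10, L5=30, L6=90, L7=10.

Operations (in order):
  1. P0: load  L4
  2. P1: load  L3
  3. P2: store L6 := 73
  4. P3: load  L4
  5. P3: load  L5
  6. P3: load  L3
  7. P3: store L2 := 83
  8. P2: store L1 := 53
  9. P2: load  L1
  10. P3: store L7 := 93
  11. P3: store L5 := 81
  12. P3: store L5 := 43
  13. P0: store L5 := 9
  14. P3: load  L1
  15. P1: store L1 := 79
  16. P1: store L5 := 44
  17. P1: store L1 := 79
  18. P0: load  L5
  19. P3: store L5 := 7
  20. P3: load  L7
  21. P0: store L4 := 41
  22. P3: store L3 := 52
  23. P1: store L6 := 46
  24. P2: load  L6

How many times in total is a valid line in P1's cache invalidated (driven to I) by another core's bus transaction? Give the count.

invalidations = 2

step 1: P0: load  L4  ⟶  EIII  (L4)  txn=BusRd  M[L4]=10
step 2: P1: load  L3  ⟶  IEII  (L3)  txn=BusRd  M[L3]=50
step 3: P2: store L6 := 73  ⟶  IIMI  (L6)  txn=BusRdX  M[L6]=90
step 4: P3: load  L4  ⟶  SIIS  (L4)  txn=BusRd  M[L4]=10
step 5: P3: load  L5  ⟶  IIIE  (L5)  txn=BusRd  M[L5]=30
step 6: P3: load  L3  ⟶  ISIS  (L3)  txn=BusRd  M[L3]=50
step 7: P3: store L2 := 83  ⟶  IIIM  (L2)  txn=BusRdX  M[L2]=90
step 8: P2: store L1 := 53  ⟶  IIMI  (L1)  txn=BusRdX  M[L1]=80
step 9: P2: load  L1  ⟶  IIMI  (L1)  txn=∅  M[L1]=80
step 10: P3: store L7 := 93  ⟶  IIIM  (L7)  txn=BusRdX  M[L7]=10
step 11: P3: store L5 := 81  ⟶  IIIM  (L5)  txn=∅  M[L5]=30
step 12: P3: store L5 := 43  ⟶  IIIM  (L5)  txn=∅  M[L5]=30
step 13: P0: store L5 := 9  ⟶  MIII  (L5)  txn=BusRdX+Flush  M[L5]=43
step 14: P3: load  L1  ⟶  IIOS  (L1)  txn=BusRd  M[L1]=80
step 15: P1: store L1 := 79  ⟶  IMII  (L1)  txn=BusRdX+Flush  M[L1]=53
step 16: P1: store L5 := 44  ⟶  IMII  (L5)  txn=BusRdX+Flush  M[L5]=9
step 17: P1: store L1 := 79  ⟶  IMII  (L1)  txn=∅  M[L1]=53
step 18: P0: load  L5  ⟶  SOII  (L5)  txn=BusRd  M[L5]=9
step 19: P3: store L5 := 7  ⟶  IIIM  (L5)  txn=BusRdX+Flush  M[L5]=44
step 20: P3: load  L7  ⟶  IIIM  (L7)  txn=∅  M[L7]=10
step 21: P0: store L4 := 41  ⟶  MIII  (L4)  txn=BusUpgr  M[L4]=10
step 22: P3: store L3 := 52  ⟶  IIIM  (L3)  txn=BusUpgr  M[L3]=50
step 23: P1: store L6 := 46  ⟶  IMII  (L6)  txn=BusRdX+Flush  M[L6]=73
step 24: P2: load  L6  ⟶  IOSI  (L6)  txn=BusRd  M[L6]=73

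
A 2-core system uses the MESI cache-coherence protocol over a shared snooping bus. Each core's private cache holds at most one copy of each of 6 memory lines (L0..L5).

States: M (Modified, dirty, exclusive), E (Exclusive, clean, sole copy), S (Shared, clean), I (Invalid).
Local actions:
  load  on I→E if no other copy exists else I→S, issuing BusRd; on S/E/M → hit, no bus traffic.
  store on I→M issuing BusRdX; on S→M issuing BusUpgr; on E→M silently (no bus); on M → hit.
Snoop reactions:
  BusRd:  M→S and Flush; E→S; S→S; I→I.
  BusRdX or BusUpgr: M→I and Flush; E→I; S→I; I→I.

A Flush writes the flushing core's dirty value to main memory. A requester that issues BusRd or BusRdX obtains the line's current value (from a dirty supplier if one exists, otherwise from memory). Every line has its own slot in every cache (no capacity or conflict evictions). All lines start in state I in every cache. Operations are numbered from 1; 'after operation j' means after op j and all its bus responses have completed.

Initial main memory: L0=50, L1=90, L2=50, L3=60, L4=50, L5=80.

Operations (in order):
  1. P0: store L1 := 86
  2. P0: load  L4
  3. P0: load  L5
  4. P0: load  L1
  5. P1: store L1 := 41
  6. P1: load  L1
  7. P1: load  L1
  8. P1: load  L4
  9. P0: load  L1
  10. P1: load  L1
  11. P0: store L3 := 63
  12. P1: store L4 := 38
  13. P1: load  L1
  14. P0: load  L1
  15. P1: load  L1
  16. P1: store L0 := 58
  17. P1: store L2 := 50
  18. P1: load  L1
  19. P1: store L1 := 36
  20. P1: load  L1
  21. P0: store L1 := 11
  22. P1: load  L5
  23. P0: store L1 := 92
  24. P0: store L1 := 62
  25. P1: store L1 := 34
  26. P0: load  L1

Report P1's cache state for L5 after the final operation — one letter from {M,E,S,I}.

state = S

step 1: P0: store L1 := 86  ⟶  MI  (L1)  txn=BusRdX  M[L1]=90
step 2: P0: load  L4  ⟶  EI  (L4)  txn=BusRd  M[L4]=50
step 3: P0: load  L5  ⟶  EI  (L5)  txn=BusRd  M[L5]=80
step 4: P0: load  L1  ⟶  MI  (L1)  txn=∅  M[L1]=90
step 5: P1: store L1 := 41  ⟶  IM  (L1)  txn=BusRdX+Flush  M[L1]=86
step 6: P1: load  L1  ⟶  IM  (L1)  txn=∅  M[L1]=86
step 7: P1: load  L1  ⟶  IM  (L1)  txn=∅  M[L1]=86
step 8: P1: load  L4  ⟶  SS  (L4)  txn=BusRd  M[L4]=50
step 9: P0: load  L1  ⟶  SS  (L1)  txn=BusRd+Flush  M[L1]=41
step 10: P1: load  L1  ⟶  SS  (L1)  txn=∅  M[L1]=41
step 11: P0: store L3 := 63  ⟶  MI  (L3)  txn=BusRdX  M[L3]=60
step 12: P1: store L4 := 38  ⟶  IM  (L4)  txn=BusUpgr  M[L4]=50
step 13: P1: load  L1  ⟶  SS  (L1)  txn=∅  M[L1]=41
step 14: P0: load  L1  ⟶  SS  (L1)  txn=∅  M[L1]=41
step 15: P1: load  L1  ⟶  SS  (L1)  txn=∅  M[L1]=41
step 16: P1: store L0 := 58  ⟶  IM  (L0)  txn=BusRdX  M[L0]=50
step 17: P1: store L2 := 50  ⟶  IM  (L2)  txn=BusRdX  M[L2]=50
step 18: P1: load  L1  ⟶  SS  (L1)  txn=∅  M[L1]=41
step 19: P1: store L1 := 36  ⟶  IM  (L1)  txn=BusUpgr  M[L1]=41
step 20: P1: load  L1  ⟶  IM  (L1)  txn=∅  M[L1]=41
step 21: P0: store L1 := 11  ⟶  MI  (L1)  txn=BusRdX+Flush  M[L1]=36
step 22: P1: load  L5  ⟶  SS  (L5)  txn=BusRd  M[L5]=80
step 23: P0: store L1 := 92  ⟶  MI  (L1)  txn=∅  M[L1]=36
step 24: P0: store L1 := 62  ⟶  MI  (L1)  txn=∅  M[L1]=36
step 25: P1: store L1 := 34  ⟶  IM  (L1)  txn=BusRdX+Flush  M[L1]=62
step 26: P0: load  L1  ⟶  SS  (L1)  txn=BusRd+Flush  M[L1]=34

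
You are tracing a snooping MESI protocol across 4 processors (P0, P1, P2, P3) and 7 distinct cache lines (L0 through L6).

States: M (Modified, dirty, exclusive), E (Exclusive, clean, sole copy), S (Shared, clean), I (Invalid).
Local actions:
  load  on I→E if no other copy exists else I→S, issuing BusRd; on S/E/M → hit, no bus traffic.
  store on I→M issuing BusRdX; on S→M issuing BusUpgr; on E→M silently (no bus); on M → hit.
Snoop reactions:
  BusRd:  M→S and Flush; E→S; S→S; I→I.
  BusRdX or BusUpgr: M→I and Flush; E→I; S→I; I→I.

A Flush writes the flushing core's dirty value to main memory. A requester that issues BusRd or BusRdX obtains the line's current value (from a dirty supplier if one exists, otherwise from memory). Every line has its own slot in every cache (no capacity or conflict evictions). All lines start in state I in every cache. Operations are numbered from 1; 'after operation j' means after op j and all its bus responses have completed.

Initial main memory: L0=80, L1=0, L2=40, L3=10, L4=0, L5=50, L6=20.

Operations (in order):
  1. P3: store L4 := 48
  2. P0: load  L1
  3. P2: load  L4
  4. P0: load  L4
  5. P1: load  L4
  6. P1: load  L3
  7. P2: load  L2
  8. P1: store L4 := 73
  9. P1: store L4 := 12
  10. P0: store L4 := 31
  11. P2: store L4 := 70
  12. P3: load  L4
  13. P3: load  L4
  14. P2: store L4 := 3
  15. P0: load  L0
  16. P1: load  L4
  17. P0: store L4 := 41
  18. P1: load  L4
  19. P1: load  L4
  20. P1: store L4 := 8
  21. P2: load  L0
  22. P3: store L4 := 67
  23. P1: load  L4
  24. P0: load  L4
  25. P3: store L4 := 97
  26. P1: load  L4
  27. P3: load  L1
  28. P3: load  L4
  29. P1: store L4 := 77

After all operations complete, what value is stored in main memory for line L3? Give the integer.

[1] P3: store L4 := 48 | P0:I, P1:I, P2:I, P3:M(48) | bus: BusRdX
[2] P0: load  L1 | P0:E(0), P1:I, P2:I, P3:I | bus: BusRd
[3] P2: load  L4 | P0:I, P1:I, P2:S(48), P3:S(48) | bus: BusRd,Flush
[4] P0: load  L4 | P0:S(48), P1:I, P2:S(48), P3:S(48) | bus: BusRd
[5] P1: load  L4 | P0:S(48), P1:S(48), P2:S(48), P3:S(48) | bus: BusRd
[6] P1: load  L3 | P0:I, P1:E(10), P2:I, P3:I | bus: BusRd
[7] P2: load  L2 | P0:I, P1:I, P2:E(40), P3:I | bus: BusRd
[8] P1: store L4 := 73 | P0:I, P1:M(73), P2:I, P3:I | bus: BusUpgr
[9] P1: store L4 := 12 | P0:I, P1:M(12), P2:I, P3:I | bus: none
[10] P0: store L4 := 31 | P0:M(31), P1:I, P2:I, P3:I | bus: BusRdX,Flush
[11] P2: store L4 := 70 | P0:I, P1:I, P2:M(70), P3:I | bus: BusRdX,Flush
[12] P3: load  L4 | P0:I, P1:I, P2:S(70), P3:S(70) | bus: BusRd,Flush
[13] P3: load  L4 | P0:I, P1:I, P2:S(70), P3:S(70) | bus: none
[14] P2: store L4 := 3 | P0:I, P1:I, P2:M(3), P3:I | bus: BusUpgr
[15] P0: load  L0 | P0:E(80), P1:I, P2:I, P3:I | bus: BusRd
[16] P1: load  L4 | P0:I, P1:S(3), P2:S(3), P3:I | bus: BusRd,Flush
[17] P0: store L4 := 41 | P0:M(41), P1:I, P2:I, P3:I | bus: BusRdX
[18] P1: load  L4 | P0:S(41), P1:S(41), P2:I, P3:I | bus: BusRd,Flush
[19] P1: load  L4 | P0:S(41), P1:S(41), P2:I, P3:I | bus: none
[20] P1: store L4 := 8 | P0:I, P1:M(8), P2:I, P3:I | bus: BusUpgr
[21] P2: load  L0 | P0:S(80), P1:I, P2:S(80), P3:I | bus: BusRd
[22] P3: store L4 := 67 | P0:I, P1:I, P2:I, P3:M(67) | bus: BusRdX,Flush
[23] P1: load  L4 | P0:I, P1:S(67), P2:I, P3:S(67) | bus: BusRd,Flush
[24] P0: load  L4 | P0:S(67), P1:S(67), P2:I, P3:S(67) | bus: BusRd
[25] P3: store L4 := 97 | P0:I, P1:I, P2:I, P3:M(97) | bus: BusUpgr
[26] P1: load  L4 | P0:I, P1:S(97), P2:I, P3:S(97) | bus: BusRd,Flush
[27] P3: load  L1 | P0:S(0), P1:I, P2:I, P3:S(0) | bus: BusRd
[28] P3: load  L4 | P0:I, P1:S(97), P2:I, P3:S(97) | bus: none
[29] P1: store L4 := 77 | P0:I, P1:M(77), P2:I, P3:I | bus: BusUpgr

memory[L3] = 10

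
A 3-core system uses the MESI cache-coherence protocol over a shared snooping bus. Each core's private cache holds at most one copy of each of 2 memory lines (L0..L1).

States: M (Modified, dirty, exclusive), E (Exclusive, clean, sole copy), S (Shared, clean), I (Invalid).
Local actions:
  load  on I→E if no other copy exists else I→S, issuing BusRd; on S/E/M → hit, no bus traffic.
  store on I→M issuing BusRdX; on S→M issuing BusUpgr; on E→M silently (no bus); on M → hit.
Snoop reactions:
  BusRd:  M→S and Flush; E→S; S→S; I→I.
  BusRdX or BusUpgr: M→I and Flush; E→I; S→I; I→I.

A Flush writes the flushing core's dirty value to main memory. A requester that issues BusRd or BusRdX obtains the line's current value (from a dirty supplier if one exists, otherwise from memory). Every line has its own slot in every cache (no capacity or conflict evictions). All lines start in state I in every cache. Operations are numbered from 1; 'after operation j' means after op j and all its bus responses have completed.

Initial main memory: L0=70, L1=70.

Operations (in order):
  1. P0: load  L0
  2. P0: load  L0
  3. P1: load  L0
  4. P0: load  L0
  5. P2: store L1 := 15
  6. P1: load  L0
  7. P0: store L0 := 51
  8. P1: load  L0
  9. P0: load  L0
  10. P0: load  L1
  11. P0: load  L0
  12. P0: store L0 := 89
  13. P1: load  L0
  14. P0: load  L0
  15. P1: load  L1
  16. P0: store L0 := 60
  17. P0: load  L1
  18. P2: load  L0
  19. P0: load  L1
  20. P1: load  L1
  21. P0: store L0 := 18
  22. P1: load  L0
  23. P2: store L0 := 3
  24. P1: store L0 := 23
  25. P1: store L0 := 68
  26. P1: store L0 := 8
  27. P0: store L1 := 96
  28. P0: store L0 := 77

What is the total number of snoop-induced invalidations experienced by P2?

1. P0: load  L0  bus=[BusRd]  L0: P0=E P1=I P2=I  mem[L0]=70
2. P0: load  L0  bus=[-]  L0: P0=E P1=I P2=I  mem[L0]=70
3. P1: load  L0  bus=[BusRd]  L0: P0=S P1=S P2=I  mem[L0]=70
4. P0: load  L0  bus=[-]  L0: P0=S P1=S P2=I  mem[L0]=70
5. P2: store L1 := 15  bus=[BusRdX]  L1: P0=I P1=I P2=M  mem[L1]=70
6. P1: load  L0  bus=[-]  L0: P0=S P1=S P2=I  mem[L0]=70
7. P0: store L0 := 51  bus=[BusUpgr]  L0: P0=M P1=I P2=I  mem[L0]=70
8. P1: load  L0  bus=[BusRd,Flush]  L0: P0=S P1=S P2=I  mem[L0]=51
9. P0: load  L0  bus=[-]  L0: P0=S P1=S P2=I  mem[L0]=51
10. P0: load  L1  bus=[BusRd,Flush]  L1: P0=S P1=I P2=S  mem[L1]=15
11. P0: load  L0  bus=[-]  L0: P0=S P1=S P2=I  mem[L0]=51
12. P0: store L0 := 89  bus=[BusUpgr]  L0: P0=M P1=I P2=I  mem[L0]=51
13. P1: load  L0  bus=[BusRd,Flush]  L0: P0=S P1=S P2=I  mem[L0]=89
14. P0: load  L0  bus=[-]  L0: P0=S P1=S P2=I  mem[L0]=89
15. P1: load  L1  bus=[BusRd]  L1: P0=S P1=S P2=S  mem[L1]=15
16. P0: store L0 := 60  bus=[BusUpgr]  L0: P0=M P1=I P2=I  mem[L0]=89
17. P0: load  L1  bus=[-]  L1: P0=S P1=S P2=S  mem[L1]=15
18. P2: load  L0  bus=[BusRd,Flush]  L0: P0=S P1=I P2=S  mem[L0]=60
19. P0: load  L1  bus=[-]  L1: P0=S P1=S P2=S  mem[L1]=15
20. P1: load  L1  bus=[-]  L1: P0=S P1=S P2=S  mem[L1]=15
21. P0: store L0 := 18  bus=[BusUpgr]  L0: P0=M P1=I P2=I  mem[L0]=60
22. P1: load  L0  bus=[BusRd,Flush]  L0: P0=S P1=S P2=I  mem[L0]=18
23. P2: store L0 := 3  bus=[BusRdX]  L0: P0=I P1=I P2=M  mem[L0]=18
24. P1: store L0 := 23  bus=[BusRdX,Flush]  L0: P0=I P1=M P2=I  mem[L0]=3
25. P1: store L0 := 68  bus=[-]  L0: P0=I P1=M P2=I  mem[L0]=3
26. P1: store L0 := 8  bus=[-]  L0: P0=I P1=M P2=I  mem[L0]=3
27. P0: store L1 := 96  bus=[BusUpgr]  L1: P0=M P1=I P2=I  mem[L1]=15
28. P0: store L0 := 77  bus=[BusRdX,Flush]  L0: P0=M P1=I P2=I  mem[L0]=8

invalidations = 3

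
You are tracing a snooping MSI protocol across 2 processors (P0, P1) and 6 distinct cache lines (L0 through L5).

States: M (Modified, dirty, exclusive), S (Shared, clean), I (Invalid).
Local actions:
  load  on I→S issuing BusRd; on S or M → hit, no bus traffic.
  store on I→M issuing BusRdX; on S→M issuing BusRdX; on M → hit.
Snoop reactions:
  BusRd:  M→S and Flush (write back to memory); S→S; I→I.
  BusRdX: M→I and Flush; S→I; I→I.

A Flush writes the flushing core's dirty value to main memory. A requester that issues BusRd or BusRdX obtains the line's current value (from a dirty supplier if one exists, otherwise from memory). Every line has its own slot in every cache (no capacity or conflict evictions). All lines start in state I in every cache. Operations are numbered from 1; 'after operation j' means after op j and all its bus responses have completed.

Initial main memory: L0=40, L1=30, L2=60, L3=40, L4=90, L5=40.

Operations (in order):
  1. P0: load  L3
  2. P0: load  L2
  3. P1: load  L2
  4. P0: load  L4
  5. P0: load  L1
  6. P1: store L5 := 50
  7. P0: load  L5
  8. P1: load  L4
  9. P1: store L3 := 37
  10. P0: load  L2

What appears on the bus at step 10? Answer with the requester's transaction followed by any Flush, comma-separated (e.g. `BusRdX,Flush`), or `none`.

bus = none

1. P0: load  L3  bus=[BusRd]  L3: P0=S P1=I  mem[L3]=40
2. P0: load  L2  bus=[BusRd]  L2: P0=S P1=I  mem[L2]=60
3. P1: load  L2  bus=[BusRd]  L2: P0=S P1=S  mem[L2]=60
4. P0: load  L4  bus=[BusRd]  L4: P0=S P1=I  mem[L4]=90
5. P0: load  L1  bus=[BusRd]  L1: P0=S P1=I  mem[L1]=30
6. P1: store L5 := 50  bus=[BusRdX]  L5: P0=I P1=M  mem[L5]=40
7. P0: load  L5  bus=[BusRd,Flush]  L5: P0=S P1=S  mem[L5]=50
8. P1: load  L4  bus=[BusRd]  L4: P0=S P1=S  mem[L4]=90
9. P1: store L3 := 37  bus=[BusRdX]  L3: P0=I P1=M  mem[L3]=40
10. P0: load  L2  bus=[-]  L2: P0=S P1=S  mem[L2]=60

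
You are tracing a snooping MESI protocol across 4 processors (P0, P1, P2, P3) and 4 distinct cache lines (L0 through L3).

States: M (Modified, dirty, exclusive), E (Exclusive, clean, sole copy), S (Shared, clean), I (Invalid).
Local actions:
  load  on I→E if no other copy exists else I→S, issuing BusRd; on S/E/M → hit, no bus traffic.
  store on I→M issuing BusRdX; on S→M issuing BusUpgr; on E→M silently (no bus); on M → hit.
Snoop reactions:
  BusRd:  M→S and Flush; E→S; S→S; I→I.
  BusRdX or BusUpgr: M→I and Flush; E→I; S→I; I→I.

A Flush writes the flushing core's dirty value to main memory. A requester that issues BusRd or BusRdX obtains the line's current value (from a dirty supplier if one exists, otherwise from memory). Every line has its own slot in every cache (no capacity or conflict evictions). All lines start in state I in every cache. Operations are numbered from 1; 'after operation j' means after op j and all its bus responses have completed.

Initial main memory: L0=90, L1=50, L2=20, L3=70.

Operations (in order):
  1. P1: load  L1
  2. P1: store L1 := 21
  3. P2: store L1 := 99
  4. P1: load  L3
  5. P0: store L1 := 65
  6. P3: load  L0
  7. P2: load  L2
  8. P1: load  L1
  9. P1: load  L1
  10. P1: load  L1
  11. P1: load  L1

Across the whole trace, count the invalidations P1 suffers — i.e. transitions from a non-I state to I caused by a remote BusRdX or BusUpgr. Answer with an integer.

invalidations = 1

1. P1: load  L1  bus=[BusRd]  L1: P0=I P1=E P2=I P3=I  mem[L1]=50
2. P1: store L1 := 21  bus=[-]  L1: P0=I P1=M P2=I P3=I  mem[L1]=50
3. P2: store L1 := 99  bus=[BusRdX,Flush]  L1: P0=I P1=I P2=M P3=I  mem[L1]=21
4. P1: load  L3  bus=[BusRd]  L3: P0=I P1=E P2=I P3=I  mem[L3]=70
5. P0: store L1 := 65  bus=[BusRdX,Flush]  L1: P0=M P1=I P2=I P3=I  mem[L1]=99
6. P3: load  L0  bus=[BusRd]  L0: P0=I P1=I P2=I P3=E  mem[L0]=90
7. P2: load  L2  bus=[BusRd]  L2: P0=I P1=I P2=E P3=I  mem[L2]=20
8. P1: load  L1  bus=[BusRd,Flush]  L1: P0=S P1=S P2=I P3=I  mem[L1]=65
9. P1: load  L1  bus=[-]  L1: P0=S P1=S P2=I P3=I  mem[L1]=65
10. P1: load  L1  bus=[-]  L1: P0=S P1=S P2=I P3=I  mem[L1]=65
11. P1: load  L1  bus=[-]  L1: P0=S P1=S P2=I P3=I  mem[L1]=65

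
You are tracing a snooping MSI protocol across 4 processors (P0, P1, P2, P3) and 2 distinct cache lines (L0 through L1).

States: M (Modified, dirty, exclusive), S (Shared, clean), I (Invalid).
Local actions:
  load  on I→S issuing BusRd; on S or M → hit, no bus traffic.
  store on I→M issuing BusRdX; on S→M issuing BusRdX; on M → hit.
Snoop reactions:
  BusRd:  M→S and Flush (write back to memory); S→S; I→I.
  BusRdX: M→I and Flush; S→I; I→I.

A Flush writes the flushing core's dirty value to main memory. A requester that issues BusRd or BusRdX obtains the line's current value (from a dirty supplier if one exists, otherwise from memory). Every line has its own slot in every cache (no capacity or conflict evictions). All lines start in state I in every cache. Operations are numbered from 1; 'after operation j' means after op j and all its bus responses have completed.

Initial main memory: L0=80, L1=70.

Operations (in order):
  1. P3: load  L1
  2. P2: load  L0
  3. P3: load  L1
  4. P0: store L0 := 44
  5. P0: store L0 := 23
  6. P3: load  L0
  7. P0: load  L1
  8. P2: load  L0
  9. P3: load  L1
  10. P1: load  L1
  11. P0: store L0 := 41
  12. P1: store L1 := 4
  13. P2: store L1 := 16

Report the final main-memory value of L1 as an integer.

[1] P3: load  L1 | P0:I, P1:I, P2:I, P3:S(70) | bus: BusRd
[2] P2: load  L0 | P0:I, P1:I, P2:S(80), P3:I | bus: BusRd
[3] P3: load  L1 | P0:I, P1:I, P2:I, P3:S(70) | bus: none
[4] P0: store L0 := 44 | P0:M(44), P1:I, P2:I, P3:I | bus: BusRdX
[5] P0: store L0 := 23 | P0:M(23), P1:I, P2:I, P3:I | bus: none
[6] P3: load  L0 | P0:S(23), P1:I, P2:I, P3:S(23) | bus: BusRd,Flush
[7] P0: load  L1 | P0:S(70), P1:I, P2:I, P3:S(70) | bus: BusRd
[8] P2: load  L0 | P0:S(23), P1:I, P2:S(23), P3:S(23) | bus: BusRd
[9] P3: load  L1 | P0:S(70), P1:I, P2:I, P3:S(70) | bus: none
[10] P1: load  L1 | P0:S(70), P1:S(70), P2:I, P3:S(70) | bus: BusRd
[11] P0: store L0 := 41 | P0:M(41), P1:I, P2:I, P3:I | bus: BusRdX
[12] P1: store L1 := 4 | P0:I, P1:M(4), P2:I, P3:I | bus: BusRdX
[13] P2: store L1 := 16 | P0:I, P1:I, P2:M(16), P3:I | bus: BusRdX,Flush

memory[L1] = 4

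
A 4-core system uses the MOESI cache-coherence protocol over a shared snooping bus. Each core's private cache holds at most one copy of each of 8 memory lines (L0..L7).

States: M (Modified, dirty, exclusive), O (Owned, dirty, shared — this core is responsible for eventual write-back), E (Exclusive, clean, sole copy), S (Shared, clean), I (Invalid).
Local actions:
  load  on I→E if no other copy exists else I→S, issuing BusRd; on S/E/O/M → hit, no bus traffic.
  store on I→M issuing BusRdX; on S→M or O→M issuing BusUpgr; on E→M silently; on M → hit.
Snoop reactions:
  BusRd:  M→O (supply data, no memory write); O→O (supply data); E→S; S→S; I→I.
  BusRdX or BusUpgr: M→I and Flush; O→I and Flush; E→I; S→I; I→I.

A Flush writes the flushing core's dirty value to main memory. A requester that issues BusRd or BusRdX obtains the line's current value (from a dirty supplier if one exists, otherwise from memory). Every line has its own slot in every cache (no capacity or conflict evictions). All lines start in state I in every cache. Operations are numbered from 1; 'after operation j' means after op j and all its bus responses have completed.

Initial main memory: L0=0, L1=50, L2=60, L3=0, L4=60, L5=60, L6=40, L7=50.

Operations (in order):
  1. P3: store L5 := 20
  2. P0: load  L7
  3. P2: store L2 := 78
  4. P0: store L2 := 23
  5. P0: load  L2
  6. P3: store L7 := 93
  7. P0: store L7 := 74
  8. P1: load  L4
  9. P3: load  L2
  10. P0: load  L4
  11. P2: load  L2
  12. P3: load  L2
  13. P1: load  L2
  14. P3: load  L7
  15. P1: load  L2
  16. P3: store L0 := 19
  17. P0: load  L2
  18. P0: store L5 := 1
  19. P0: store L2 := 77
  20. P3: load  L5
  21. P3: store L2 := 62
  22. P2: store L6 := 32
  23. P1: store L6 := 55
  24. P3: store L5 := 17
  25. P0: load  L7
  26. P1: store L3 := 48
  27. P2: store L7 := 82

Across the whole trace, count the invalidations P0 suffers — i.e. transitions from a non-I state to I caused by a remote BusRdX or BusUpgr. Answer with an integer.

invalidations = 4

[1] P3: store L5 := 20 | P0:I, P1:I, P2:I, P3:M(20) | bus: BusRdX
[2] P0: load  L7 | P0:E(50), P1:I, P2:I, P3:I | bus: BusRd
[3] P2: store L2 := 78 | P0:I, P1:I, P2:M(78), P3:I | bus: BusRdX
[4] P0: store L2 := 23 | P0:M(23), P1:I, P2:I, P3:I | bus: BusRdX,Flush
[5] P0: load  L2 | P0:M(23), P1:I, P2:I, P3:I | bus: none
[6] P3: store L7 := 93 | P0:I, P1:I, P2:I, P3:M(93) | bus: BusRdX
[7] P0: store L7 := 74 | P0:M(74), P1:I, P2:I, P3:I | bus: BusRdX,Flush
[8] P1: load  L4 | P0:I, P1:E(60), P2:I, P3:I | bus: BusRd
[9] P3: load  L2 | P0:O(23), P1:I, P2:I, P3:S(23) | bus: BusRd
[10] P0: load  L4 | P0:S(60), P1:S(60), P2:I, P3:I | bus: BusRd
[11] P2: load  L2 | P0:O(23), P1:I, P2:S(23), P3:S(23) | bus: BusRd
[12] P3: load  L2 | P0:O(23), P1:I, P2:S(23), P3:S(23) | bus: none
[13] P1: load  L2 | P0:O(23), P1:S(23), P2:S(23), P3:S(23) | bus: BusRd
[14] P3: load  L7 | P0:O(74), P1:I, P2:I, P3:S(74) | bus: BusRd
[15] P1: load  L2 | P0:O(23), P1:S(23), P2:S(23), P3:S(23) | bus: none
[16] P3: store L0 := 19 | P0:I, P1:I, P2:I, P3:M(19) | bus: BusRdX
[17] P0: load  L2 | P0:O(23), P1:S(23), P2:S(23), P3:S(23) | bus: none
[18] P0: store L5 := 1 | P0:M(1), P1:I, P2:I, P3:I | bus: BusRdX,Flush
[19] P0: store L2 := 77 | P0:M(77), P1:I, P2:I, P3:I | bus: BusUpgr
[20] P3: load  L5 | P0:O(1), P1:I, P2:I, P3:S(1) | bus: BusRd
[21] P3: store L2 := 62 | P0:I, P1:I, P2:I, P3:M(62) | bus: BusRdX,Flush
[22] P2: store L6 := 32 | P0:I, P1:I, P2:M(32), P3:I | bus: BusRdX
[23] P1: store L6 := 55 | P0:I, P1:M(55), P2:I, P3:I | bus: BusRdX,Flush
[24] P3: store L5 := 17 | P0:I, P1:I, P2:I, P3:M(17) | bus: BusUpgr,Flush
[25] P0: load  L7 | P0:O(74), P1:I, P2:I, P3:S(74) | bus: none
[26] P1: store L3 := 48 | P0:I, P1:M(48), P2:I, P3:I | bus: BusRdX
[27] P2: store L7 := 82 | P0:I, P1:I, P2:M(82), P3:I | bus: BusRdX,Flush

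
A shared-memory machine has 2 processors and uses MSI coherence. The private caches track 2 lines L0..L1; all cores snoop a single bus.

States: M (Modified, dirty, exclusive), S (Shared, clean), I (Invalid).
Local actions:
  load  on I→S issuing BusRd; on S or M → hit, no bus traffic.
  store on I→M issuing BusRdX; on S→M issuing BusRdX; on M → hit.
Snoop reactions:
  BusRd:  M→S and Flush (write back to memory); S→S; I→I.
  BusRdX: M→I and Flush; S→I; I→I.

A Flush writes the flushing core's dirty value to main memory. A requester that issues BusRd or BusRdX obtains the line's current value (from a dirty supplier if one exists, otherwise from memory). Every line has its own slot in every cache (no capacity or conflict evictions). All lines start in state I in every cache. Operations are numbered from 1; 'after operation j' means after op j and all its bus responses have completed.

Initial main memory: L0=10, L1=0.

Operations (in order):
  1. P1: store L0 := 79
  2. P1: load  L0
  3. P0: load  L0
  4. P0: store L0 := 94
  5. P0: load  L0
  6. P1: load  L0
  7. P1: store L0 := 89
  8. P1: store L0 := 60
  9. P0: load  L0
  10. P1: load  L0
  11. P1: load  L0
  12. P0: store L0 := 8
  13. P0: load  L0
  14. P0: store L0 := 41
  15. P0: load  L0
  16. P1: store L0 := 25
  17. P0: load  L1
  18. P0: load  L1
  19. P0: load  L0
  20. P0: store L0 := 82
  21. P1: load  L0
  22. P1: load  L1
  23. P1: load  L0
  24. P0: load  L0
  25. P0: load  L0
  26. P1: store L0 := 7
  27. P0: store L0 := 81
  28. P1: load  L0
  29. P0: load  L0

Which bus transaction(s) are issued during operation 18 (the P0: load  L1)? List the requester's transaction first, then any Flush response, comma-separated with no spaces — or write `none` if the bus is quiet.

  op1 P1: store L0 := 79 → I/M on L0; bus BusRdX; mem=10
  op2 P1: load  L0 → I/M on L0; bus (none); mem=10
  op3 P0: load  L0 → S/S on L0; bus BusRd Flush; mem=79
  op4 P0: store L0 := 94 → M/I on L0; bus BusRdX; mem=79
  op5 P0: load  L0 → M/I on L0; bus (none); mem=79
  op6 P1: load  L0 → S/S on L0; bus BusRd Flush; mem=94
  op7 P1: store L0 := 89 → I/M on L0; bus BusRdX; mem=94
  op8 P1: store L0 := 60 → I/M on L0; bus (none); mem=94
  op9 P0: load  L0 → S/S on L0; bus BusRd Flush; mem=60
  op10 P1: load  L0 → S/S on L0; bus (none); mem=60
  op11 P1: load  L0 → S/S on L0; bus (none); mem=60
  op12 P0: store L0 := 8 → M/I on L0; bus BusRdX; mem=60
  op13 P0: load  L0 → M/I on L0; bus (none); mem=60
  op14 P0: store L0 := 41 → M/I on L0; bus (none); mem=60
  op15 P0: load  L0 → M/I on L0; bus (none); mem=60
  op16 P1: store L0 := 25 → I/M on L0; bus BusRdX Flush; mem=41
  op17 P0: load  L1 → S/I on L1; bus BusRd; mem=0
  op18 P0: load  L1 → S/I on L1; bus (none); mem=0
  op19 P0: load  L0 → S/S on L0; bus BusRd Flush; mem=25
  op20 P0: store L0 := 82 → M/I on L0; bus BusRdX; mem=25
  op21 P1: load  L0 → S/S on L0; bus BusRd Flush; mem=82
  op22 P1: load  L1 → S/S on L1; bus BusRd; mem=0
  op23 P1: load  L0 → S/S on L0; bus (none); mem=82
  op24 P0: load  L0 → S/S on L0; bus (none); mem=82
  op25 P0: load  L0 → S/S on L0; bus (none); mem=82
  op26 P1: store L0 := 7 → I/M on L0; bus BusRdX; mem=82
  op27 P0: store L0 := 81 → M/I on L0; bus BusRdX Flush; mem=7
  op28 P1: load  L0 → S/S on L0; bus BusRd Flush; mem=81
  op29 P0: load  L0 → S/S on L0; bus (none); mem=81

bus = none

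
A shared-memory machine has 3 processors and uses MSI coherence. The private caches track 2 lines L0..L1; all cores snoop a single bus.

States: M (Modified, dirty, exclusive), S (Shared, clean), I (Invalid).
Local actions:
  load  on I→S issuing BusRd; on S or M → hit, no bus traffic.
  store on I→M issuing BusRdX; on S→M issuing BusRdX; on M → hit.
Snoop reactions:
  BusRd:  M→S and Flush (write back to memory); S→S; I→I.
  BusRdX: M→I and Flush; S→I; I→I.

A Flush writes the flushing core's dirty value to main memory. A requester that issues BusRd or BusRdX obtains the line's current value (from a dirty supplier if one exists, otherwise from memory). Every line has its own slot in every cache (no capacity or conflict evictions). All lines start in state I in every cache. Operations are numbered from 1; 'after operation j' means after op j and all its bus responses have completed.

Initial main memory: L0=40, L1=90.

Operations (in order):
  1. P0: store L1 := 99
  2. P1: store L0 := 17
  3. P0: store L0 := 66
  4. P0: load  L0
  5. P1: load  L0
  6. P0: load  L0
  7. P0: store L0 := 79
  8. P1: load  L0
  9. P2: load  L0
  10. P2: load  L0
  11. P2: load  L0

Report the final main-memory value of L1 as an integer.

memory[L1] = 90

  op1 P0: store L1 := 99 → M/I/I on L1; bus BusRdX; mem=90
  op2 P1: store L0 := 17 → I/M/I on L0; bus BusRdX; mem=40
  op3 P0: store L0 := 66 → M/I/I on L0; bus BusRdX Flush; mem=17
  op4 P0: load  L0 → M/I/I on L0; bus (none); mem=17
  op5 P1: load  L0 → S/S/I on L0; bus BusRd Flush; mem=66
  op6 P0: load  L0 → S/S/I on L0; bus (none); mem=66
  op7 P0: store L0 := 79 → M/I/I on L0; bus BusRdX; mem=66
  op8 P1: load  L0 → S/S/I on L0; bus BusRd Flush; mem=79
  op9 P2: load  L0 → S/S/S on L0; bus BusRd; mem=79
  op10 P2: load  L0 → S/S/S on L0; bus (none); mem=79
  op11 P2: load  L0 → S/S/S on L0; bus (none); mem=79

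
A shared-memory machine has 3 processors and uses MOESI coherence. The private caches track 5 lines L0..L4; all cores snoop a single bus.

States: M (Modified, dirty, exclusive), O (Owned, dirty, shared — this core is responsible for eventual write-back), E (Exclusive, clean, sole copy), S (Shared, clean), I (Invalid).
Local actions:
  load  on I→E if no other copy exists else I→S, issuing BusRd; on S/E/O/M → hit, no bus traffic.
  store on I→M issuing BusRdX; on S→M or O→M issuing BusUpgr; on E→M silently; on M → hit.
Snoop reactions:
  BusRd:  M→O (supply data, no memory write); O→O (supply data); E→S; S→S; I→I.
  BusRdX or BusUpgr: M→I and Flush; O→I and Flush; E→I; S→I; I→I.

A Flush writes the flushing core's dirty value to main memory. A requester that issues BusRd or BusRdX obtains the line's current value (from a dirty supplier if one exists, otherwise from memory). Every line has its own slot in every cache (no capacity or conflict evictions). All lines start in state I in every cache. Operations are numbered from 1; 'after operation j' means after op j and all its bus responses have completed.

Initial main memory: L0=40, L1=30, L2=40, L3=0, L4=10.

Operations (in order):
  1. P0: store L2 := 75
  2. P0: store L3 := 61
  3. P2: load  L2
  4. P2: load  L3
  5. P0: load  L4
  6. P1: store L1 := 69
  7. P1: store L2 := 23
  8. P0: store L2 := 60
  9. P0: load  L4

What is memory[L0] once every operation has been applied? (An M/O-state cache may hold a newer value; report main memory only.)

memory[L0] = 40

  op1 P0: store L2 := 75 → M/I/I on L2; bus BusRdX; mem=40
  op2 P0: store L3 := 61 → M/I/I on L3; bus BusRdX; mem=0
  op3 P2: load  L2 → O/I/S on L2; bus BusRd; mem=40
  op4 P2: load  L3 → O/I/S on L3; bus BusRd; mem=0
  op5 P0: load  L4 → E/I/I on L4; bus BusRd; mem=10
  op6 P1: store L1 := 69 → I/M/I on L1; bus BusRdX; mem=30
  op7 P1: store L2 := 23 → I/M/I on L2; bus BusRdX Flush; mem=75
  op8 P0: store L2 := 60 → M/I/I on L2; bus BusRdX Flush; mem=23
  op9 P0: load  L4 → E/I/I on L4; bus (none); mem=10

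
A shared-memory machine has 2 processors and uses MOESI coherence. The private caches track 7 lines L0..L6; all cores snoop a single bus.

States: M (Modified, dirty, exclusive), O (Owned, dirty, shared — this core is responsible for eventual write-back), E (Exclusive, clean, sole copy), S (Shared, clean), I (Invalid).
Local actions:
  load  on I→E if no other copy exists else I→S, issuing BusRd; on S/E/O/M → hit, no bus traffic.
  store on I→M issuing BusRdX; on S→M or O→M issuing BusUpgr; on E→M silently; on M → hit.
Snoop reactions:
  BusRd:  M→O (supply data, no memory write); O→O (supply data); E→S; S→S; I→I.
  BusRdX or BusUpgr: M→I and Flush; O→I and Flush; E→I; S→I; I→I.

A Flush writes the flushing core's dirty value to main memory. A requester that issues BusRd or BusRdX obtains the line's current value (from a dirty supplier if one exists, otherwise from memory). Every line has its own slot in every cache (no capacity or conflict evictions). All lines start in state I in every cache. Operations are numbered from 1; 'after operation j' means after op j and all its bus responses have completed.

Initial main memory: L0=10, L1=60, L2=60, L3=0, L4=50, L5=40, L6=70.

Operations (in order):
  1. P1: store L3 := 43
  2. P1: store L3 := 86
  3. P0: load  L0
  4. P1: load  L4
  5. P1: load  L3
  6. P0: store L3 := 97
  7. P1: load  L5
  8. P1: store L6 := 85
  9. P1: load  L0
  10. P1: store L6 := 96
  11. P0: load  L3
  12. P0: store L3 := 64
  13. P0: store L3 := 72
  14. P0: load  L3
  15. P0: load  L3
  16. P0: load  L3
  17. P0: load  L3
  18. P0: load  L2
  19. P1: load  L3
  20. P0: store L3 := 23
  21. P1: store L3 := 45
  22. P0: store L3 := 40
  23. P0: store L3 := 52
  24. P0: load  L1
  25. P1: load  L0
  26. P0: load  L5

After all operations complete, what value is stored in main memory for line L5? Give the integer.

memory[L5] = 40

step 1: P1: store L3 := 43  ⟶  IM  (L3)  txn=BusRdX  M[L3]=0
step 2: P1: store L3 := 86  ⟶  IM  (L3)  txn=∅  M[L3]=0
step 3: P0: load  L0  ⟶  EI  (L0)  txn=BusRd  M[L0]=10
step 4: P1: load  L4  ⟶  IE  (L4)  txn=BusRd  M[L4]=50
step 5: P1: load  L3  ⟶  IM  (L3)  txn=∅  M[L3]=0
step 6: P0: store L3 := 97  ⟶  MI  (L3)  txn=BusRdX+Flush  M[L3]=86
step 7: P1: load  L5  ⟶  IE  (L5)  txn=BusRd  M[L5]=40
step 8: P1: store L6 := 85  ⟶  IM  (L6)  txn=BusRdX  M[L6]=70
step 9: P1: load  L0  ⟶  SS  (L0)  txn=BusRd  M[L0]=10
step 10: P1: store L6 := 96  ⟶  IM  (L6)  txn=∅  M[L6]=70
step 11: P0: load  L3  ⟶  MI  (L3)  txn=∅  M[L3]=86
step 12: P0: store L3 := 64  ⟶  MI  (L3)  txn=∅  M[L3]=86
step 13: P0: store L3 := 72  ⟶  MI  (L3)  txn=∅  M[L3]=86
step 14: P0: load  L3  ⟶  MI  (L3)  txn=∅  M[L3]=86
step 15: P0: load  L3  ⟶  MI  (L3)  txn=∅  M[L3]=86
step 16: P0: load  L3  ⟶  MI  (L3)  txn=∅  M[L3]=86
step 17: P0: load  L3  ⟶  MI  (L3)  txn=∅  M[L3]=86
step 18: P0: load  L2  ⟶  EI  (L2)  txn=BusRd  M[L2]=60
step 19: P1: load  L3  ⟶  OS  (L3)  txn=BusRd  M[L3]=86
step 20: P0: store L3 := 23  ⟶  MI  (L3)  txn=BusUpgr  M[L3]=86
step 21: P1: store L3 := 45  ⟶  IM  (L3)  txn=BusRdX+Flush  M[L3]=23
step 22: P0: store L3 := 40  ⟶  MI  (L3)  txn=BusRdX+Flush  M[L3]=45
step 23: P0: store L3 := 52  ⟶  MI  (L3)  txn=∅  M[L3]=45
step 24: P0: load  L1  ⟶  EI  (L1)  txn=BusRd  M[L1]=60
step 25: P1: load  L0  ⟶  SS  (L0)  txn=∅  M[L0]=10
step 26: P0: load  L5  ⟶  SS  (L5)  txn=BusRd  M[L5]=40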